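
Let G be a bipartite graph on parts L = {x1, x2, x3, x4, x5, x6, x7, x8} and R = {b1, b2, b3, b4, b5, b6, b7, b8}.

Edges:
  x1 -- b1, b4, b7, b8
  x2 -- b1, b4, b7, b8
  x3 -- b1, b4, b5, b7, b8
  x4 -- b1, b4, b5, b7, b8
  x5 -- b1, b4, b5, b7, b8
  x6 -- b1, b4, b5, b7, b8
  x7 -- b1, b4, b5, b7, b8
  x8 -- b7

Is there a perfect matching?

The set {x1, x2, x3, x4, x5, x6, x7, x8} has only 5 neighbours ({b1, b4, b5, b7, b8}), so by Hall's theorem at most 5 of the 8 left vertices can be matched.
Hence no matching covers every left vertex.

No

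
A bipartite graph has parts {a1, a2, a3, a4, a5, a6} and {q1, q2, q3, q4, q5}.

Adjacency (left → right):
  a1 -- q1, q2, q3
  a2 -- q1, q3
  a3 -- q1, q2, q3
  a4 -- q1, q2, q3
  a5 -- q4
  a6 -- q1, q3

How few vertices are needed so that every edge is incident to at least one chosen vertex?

The 4 edges a1–q3, a2–q1, a3–q2, a5–q4 form a matching, so any vertex cover needs at least 4 vertices (one per matched edge).
Conversely {a5, q1, q2, q3} meets every edge and has exactly 4 vertices, so 4 is optimal.

4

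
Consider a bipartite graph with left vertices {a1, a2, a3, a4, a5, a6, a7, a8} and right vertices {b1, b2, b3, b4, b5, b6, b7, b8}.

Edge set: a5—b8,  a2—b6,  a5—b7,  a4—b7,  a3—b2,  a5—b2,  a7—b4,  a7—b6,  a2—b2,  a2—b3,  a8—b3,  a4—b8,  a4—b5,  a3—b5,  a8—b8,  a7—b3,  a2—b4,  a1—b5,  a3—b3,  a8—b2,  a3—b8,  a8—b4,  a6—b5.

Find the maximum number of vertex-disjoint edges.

One maximum matching: a1-b5, a2-b4, a3-b8, a4-b7, a5-b2, a7-b6, a8-b3.
The set {a1, a6} has only 1 neighbour ({b5}), so by Hall's theorem at most 7 of the 8 left vertices can be matched.

7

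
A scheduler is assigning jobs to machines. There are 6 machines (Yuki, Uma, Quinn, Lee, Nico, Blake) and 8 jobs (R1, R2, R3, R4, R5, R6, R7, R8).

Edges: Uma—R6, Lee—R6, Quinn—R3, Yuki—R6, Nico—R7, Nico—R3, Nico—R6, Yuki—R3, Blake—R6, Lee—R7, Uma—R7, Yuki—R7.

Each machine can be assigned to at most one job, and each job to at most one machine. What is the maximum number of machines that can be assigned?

3

A valid assignment of size 3: Yuki→R6, Uma→R7, Quinn→R3.
The set {Yuki, Uma, Quinn, Lee, Nico, Blake} has only 3 neighbours ({R3, R6, R7}), so by Hall's theorem at most 3 of the 6 machines can be matched.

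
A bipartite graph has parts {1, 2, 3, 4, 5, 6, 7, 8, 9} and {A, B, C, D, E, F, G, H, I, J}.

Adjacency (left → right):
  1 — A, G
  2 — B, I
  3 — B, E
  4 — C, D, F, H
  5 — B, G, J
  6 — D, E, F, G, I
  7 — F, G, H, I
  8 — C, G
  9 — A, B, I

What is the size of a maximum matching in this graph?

9

One maximum matching: 1→A, 2→B, 3→E, 4→D, 5→J, 6→G, 7→F, 8→C, 9→I.
This saturates every left vertex, so 9 is the maximum.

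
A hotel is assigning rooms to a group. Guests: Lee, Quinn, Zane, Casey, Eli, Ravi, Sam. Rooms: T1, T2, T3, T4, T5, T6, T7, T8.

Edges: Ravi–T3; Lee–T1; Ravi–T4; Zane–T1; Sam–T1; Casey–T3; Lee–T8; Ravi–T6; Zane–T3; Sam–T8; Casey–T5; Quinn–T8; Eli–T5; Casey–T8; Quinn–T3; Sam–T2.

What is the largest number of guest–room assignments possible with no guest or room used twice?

A valid assignment of size 6: Lee–T8, Quinn–T3, Zane–T1, Casey–T5, Ravi–T6, Sam–T2.
The set {Lee, Quinn, Zane, Casey, Eli} has only 4 neighbours ({T1, T3, T5, T8}), so by Hall's theorem at most 6 of the 7 guests can be matched.

6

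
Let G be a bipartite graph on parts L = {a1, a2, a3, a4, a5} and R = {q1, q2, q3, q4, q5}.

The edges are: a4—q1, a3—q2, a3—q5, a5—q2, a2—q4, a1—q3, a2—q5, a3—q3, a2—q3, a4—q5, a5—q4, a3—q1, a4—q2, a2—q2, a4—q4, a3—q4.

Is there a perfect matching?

For example, pair a1–q3, a2–q5, a3–q1, a4–q4, a5–q2.
All 5 left vertices are covered.

Yes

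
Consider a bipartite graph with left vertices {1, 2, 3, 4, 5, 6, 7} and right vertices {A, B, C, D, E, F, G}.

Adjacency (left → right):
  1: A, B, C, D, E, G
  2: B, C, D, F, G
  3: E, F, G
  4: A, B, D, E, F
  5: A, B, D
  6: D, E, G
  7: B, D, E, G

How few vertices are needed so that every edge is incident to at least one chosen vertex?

7

{1, 2, 3, 4, 5, 6, 7} is a vertex cover of size 7: every edge has an endpoint in this set.
No smaller cover exists because 1–C, 2–G, 3–F, 4–A, 5–D, 6–E, 7–B is a matching of size 7, and a cover must include an endpoint of each of these disjoint edges (König's theorem).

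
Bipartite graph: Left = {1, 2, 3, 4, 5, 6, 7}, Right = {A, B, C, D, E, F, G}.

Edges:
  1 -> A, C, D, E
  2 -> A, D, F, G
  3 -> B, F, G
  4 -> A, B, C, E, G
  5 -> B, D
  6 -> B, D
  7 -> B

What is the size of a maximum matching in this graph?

6

A valid assignment of size 6: 1-E, 2-F, 3-G, 4-A, 5-D, 6-B.
The set {5, 6, 7} has only 2 neighbours ({B, D}), so by Hall's theorem at most 6 of the 7 left vertices can be matched.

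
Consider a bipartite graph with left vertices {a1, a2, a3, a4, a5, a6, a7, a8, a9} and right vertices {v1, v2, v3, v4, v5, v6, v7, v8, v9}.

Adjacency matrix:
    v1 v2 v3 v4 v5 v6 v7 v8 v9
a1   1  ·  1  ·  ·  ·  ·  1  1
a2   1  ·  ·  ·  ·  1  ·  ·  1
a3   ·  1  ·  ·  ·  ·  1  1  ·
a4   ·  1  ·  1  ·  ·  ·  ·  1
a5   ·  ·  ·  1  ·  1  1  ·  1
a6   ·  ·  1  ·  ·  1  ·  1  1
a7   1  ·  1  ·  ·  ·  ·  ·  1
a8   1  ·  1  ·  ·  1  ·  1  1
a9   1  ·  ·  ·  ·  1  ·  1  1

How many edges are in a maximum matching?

8

A valid assignment of size 8: a1→v8, a2→v1, a3→v2, a4→v4, a5→v7, a6→v6, a7→v9, a8→v3.
The set {a1, a2, a6, a7, a8, a9} has only 5 neighbours ({v1, v3, v6, v8, v9}), so by Hall's theorem at most 8 of the 9 left vertices can be matched.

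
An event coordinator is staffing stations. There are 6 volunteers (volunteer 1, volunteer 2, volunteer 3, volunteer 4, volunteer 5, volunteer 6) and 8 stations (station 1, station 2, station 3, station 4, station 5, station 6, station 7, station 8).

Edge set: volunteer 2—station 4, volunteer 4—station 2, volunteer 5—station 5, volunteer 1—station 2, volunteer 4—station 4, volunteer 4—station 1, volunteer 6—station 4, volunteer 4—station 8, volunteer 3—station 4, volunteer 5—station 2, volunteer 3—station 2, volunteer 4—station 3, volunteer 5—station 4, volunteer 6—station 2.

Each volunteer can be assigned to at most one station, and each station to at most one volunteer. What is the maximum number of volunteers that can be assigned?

For example, pair volunteer 1–station 2, volunteer 2–station 4, volunteer 4–station 8, volunteer 5–station 5.
The set {volunteer 1, volunteer 2, volunteer 3, volunteer 6} has only 2 neighbours ({station 2, station 4}), so by Hall's theorem at most 4 of the 6 volunteers can be matched.

4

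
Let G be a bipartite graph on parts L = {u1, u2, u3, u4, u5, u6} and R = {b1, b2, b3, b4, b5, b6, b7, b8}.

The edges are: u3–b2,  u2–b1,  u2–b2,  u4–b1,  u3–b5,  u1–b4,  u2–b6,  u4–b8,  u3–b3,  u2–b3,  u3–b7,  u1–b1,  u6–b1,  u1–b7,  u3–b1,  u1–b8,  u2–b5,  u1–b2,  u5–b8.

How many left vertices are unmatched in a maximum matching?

For example, pair u1→b7, u2→b6, u3→b5, u4→b1, u5→b8.
The set {u4, u5, u6} has only 2 neighbours ({b1, b8}), so by Hall's theorem at most 5 of the 6 left vertices can be matched.
That matches 5 of the 6, leaving 1 unmatched; no matching can do better.

1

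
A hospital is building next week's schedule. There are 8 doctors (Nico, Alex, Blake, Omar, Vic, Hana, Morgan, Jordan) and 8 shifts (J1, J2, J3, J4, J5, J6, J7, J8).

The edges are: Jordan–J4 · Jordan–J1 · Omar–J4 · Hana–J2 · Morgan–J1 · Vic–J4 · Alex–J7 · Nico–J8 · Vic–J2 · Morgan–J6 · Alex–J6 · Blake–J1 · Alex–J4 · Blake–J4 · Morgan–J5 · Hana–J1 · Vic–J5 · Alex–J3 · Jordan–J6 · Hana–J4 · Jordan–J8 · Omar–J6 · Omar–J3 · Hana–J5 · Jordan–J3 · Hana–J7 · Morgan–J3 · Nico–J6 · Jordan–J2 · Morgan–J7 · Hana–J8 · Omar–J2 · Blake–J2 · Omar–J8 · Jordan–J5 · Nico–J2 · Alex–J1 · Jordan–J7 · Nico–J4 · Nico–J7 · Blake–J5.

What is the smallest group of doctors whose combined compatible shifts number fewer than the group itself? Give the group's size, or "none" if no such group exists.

none

A matching saturating every doctor exists, for instance Nico→J8, Alex→J1, Blake→J5, Omar→J3, Vic→J4, Hana→J2, Morgan→J7, Jordan→J6.
By Hall's marriage theorem, this means |N(S)| ≥ |S| for every subset S, so no violating subset exists.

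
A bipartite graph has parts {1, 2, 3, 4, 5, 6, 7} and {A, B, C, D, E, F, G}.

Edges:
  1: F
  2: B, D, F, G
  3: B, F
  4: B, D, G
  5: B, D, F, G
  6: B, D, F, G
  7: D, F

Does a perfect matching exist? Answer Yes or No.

The set {1, 2, 3, 4, 5, 6, 7} has only 4 neighbours ({B, D, F, G}), so by Hall's theorem at most 4 of the 7 left vertices can be matched.
Hence no matching covers every left vertex.

No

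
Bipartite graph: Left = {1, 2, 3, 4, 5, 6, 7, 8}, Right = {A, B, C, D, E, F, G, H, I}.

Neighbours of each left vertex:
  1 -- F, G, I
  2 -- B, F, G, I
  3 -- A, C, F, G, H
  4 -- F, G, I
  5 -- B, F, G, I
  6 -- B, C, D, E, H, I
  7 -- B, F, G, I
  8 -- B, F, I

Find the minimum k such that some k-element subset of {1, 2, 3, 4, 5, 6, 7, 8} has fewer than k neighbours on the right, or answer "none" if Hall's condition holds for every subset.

Take S = {1, 2, 4, 5, 7}. Its neighbourhood is {B, F, G, I}, so |N(S)| = 4 < |S| = 5.
Every subset of size less than 5 has at least as many neighbours as members, so 5 is the minimum.

5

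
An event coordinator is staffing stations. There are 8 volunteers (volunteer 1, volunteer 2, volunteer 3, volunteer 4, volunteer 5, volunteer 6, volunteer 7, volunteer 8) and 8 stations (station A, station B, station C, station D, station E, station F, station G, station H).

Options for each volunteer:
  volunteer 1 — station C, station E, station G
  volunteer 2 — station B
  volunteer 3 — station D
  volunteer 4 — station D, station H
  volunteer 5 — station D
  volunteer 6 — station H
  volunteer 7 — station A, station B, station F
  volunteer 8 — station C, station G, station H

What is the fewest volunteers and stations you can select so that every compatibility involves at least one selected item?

6

{volunteer 1, volunteer 2, volunteer 7, volunteer 8, station D, station H} is a vertex cover of size 6: every edge has an endpoint in this set.
No smaller cover exists because volunteer 1–station G, volunteer 2–station B, volunteer 3–station D, volunteer 4–station H, volunteer 7–station A, volunteer 8–station C is a matching of size 6, and a cover must include an endpoint of each of these disjoint edges (König's theorem).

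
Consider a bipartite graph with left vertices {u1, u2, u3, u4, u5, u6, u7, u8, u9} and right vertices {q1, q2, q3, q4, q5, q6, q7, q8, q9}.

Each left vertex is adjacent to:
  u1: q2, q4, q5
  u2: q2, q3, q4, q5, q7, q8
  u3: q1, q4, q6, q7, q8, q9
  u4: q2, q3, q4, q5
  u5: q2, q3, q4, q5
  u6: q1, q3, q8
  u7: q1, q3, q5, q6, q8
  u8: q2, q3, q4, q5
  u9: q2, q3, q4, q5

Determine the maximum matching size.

A valid assignment of size 8: u1-q5, u2-q7, u3-q9, u4-q3, u5-q4, u6-q8, u7-q6, u8-q2.
The set {u1, u4, u5, u8, u9} has only 4 neighbours ({q2, q3, q4, q5}), so by Hall's theorem at most 8 of the 9 left vertices can be matched.

8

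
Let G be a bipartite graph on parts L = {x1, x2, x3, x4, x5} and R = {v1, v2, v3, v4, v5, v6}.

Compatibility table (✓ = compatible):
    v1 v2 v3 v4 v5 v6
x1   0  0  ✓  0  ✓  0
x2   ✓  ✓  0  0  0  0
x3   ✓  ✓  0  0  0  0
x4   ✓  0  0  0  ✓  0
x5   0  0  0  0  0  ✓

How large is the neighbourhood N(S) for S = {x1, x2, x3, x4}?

4

The union of neighbours of {x1, x2, x3, x4} is {v1, v2, v3, v5}, which has 4 elements.
Since |N(S)| = 4 ≥ |S| = 4, Hall's condition holds for this subset.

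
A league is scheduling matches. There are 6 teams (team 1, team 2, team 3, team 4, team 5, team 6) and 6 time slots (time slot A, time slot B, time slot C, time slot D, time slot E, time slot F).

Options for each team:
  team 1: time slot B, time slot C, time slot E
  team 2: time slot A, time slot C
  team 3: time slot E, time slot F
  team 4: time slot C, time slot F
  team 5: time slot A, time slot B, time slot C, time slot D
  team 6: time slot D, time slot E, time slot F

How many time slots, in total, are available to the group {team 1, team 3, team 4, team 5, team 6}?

6

The union of neighbours of {team 1, team 3, team 4, team 5, team 6} is {time slot A, time slot B, time slot C, time slot D, time slot E, time slot F}, which has 6 elements.
Since |N(S)| = 6 ≥ |S| = 5, Hall's condition holds for this subset.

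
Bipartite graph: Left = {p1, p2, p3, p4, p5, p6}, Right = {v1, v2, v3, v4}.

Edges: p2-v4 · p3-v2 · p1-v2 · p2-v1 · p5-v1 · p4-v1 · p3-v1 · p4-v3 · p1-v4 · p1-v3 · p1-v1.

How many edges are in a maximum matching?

A valid assignment of size 4: p1–v3, p2–v4, p3–v2, p4–v1.
The set {p1, p2, p3, p4, p5, p6} has only 4 neighbours ({v1, v2, v3, v4}), so by Hall's theorem at most 4 of the 6 left vertices can be matched.

4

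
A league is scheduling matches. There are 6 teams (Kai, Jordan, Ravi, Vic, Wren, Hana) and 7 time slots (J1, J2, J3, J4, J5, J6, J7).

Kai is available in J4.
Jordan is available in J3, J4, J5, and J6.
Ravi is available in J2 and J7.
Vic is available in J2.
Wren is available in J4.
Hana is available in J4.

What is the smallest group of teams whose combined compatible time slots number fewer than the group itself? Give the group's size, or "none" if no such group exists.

Take S = {Kai, Wren}. Its neighbourhood is {J4}, so |N(S)| = 1 < |S| = 2.
No single vertex violates Hall's condition since each has at least one neighbour, so 2 is the minimum.

2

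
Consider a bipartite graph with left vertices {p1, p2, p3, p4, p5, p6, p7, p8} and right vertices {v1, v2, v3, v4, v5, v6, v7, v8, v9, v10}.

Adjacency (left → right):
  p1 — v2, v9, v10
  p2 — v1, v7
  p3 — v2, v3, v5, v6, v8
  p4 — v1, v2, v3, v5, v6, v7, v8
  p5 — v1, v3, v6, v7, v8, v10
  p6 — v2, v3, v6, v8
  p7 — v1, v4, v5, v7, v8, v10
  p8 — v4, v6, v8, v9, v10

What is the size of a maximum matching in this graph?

8

One maximum matching: p1–v10, p2–v7, p3–v2, p4–v3, p5–v1, p6–v6, p7–v5, p8–v8.
This saturates every left vertex, so 8 is the maximum.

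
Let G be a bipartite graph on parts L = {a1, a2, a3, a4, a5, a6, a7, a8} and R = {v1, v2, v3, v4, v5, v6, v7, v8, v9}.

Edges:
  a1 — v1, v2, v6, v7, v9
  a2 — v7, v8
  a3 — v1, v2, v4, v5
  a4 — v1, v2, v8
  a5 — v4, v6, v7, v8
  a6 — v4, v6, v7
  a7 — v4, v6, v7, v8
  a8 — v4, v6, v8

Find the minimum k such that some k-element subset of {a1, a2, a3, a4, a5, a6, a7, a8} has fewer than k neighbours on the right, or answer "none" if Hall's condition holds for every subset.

Take S = {a2, a5, a6, a7, a8}. Its neighbourhood is {v4, v6, v7, v8}, so |N(S)| = 4 < |S| = 5.
Every subset of size less than 5 has at least as many neighbours as members, so 5 is the minimum.

5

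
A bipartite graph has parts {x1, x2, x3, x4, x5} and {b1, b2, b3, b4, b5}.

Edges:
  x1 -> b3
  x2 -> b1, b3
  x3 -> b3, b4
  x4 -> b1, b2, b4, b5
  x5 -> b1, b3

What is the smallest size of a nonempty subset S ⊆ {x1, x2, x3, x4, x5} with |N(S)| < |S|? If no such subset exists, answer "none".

Take S = {x1, x2, x5}. Its neighbourhood is {b1, b3}, so |N(S)| = 2 < |S| = 3.
Every subset of size less than 3 has at least as many neighbours as members, so 3 is the minimum.

3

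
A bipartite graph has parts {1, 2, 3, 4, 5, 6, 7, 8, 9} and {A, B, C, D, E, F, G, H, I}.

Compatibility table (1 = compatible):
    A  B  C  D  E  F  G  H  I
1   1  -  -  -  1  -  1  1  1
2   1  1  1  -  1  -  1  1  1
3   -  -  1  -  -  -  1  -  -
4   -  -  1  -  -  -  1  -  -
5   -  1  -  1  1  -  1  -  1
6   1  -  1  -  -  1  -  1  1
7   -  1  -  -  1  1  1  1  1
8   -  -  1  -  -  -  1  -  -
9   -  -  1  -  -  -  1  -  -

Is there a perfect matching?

No

The set {3, 4, 8, 9} has only 2 neighbours ({C, G}), so by Hall's theorem at most 7 of the 9 left vertices can be matched.
Hence no matching covers every left vertex.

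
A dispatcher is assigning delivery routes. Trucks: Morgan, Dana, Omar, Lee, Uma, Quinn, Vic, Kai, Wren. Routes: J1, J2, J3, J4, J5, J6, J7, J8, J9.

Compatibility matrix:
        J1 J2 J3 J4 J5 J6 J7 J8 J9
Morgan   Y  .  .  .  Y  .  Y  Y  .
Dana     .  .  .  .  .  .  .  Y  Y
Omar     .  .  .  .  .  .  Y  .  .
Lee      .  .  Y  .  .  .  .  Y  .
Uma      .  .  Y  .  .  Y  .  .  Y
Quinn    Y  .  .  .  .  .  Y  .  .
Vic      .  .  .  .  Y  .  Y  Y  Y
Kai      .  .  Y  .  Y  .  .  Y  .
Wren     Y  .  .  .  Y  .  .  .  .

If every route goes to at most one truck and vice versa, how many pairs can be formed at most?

7

A valid assignment of size 7: Morgan-J5, Dana-J8, Omar-J7, Lee-J3, Uma-J6, Quinn-J1, Vic-J9.
The set {Morgan, Dana, Omar, Lee, Quinn, Vic, Kai, Wren} has only 6 neighbours ({J1, J3, J5, J7, J8, J9}), so by Hall's theorem at most 7 of the 9 trucks can be matched.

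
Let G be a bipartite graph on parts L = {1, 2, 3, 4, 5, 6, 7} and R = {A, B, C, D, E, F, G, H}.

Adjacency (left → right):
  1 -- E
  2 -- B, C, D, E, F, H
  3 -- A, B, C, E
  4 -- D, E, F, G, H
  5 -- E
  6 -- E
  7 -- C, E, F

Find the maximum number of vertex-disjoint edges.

5

For example, pair 1-E, 2-H, 3-B, 4-G, 7-C.
The set {1, 5, 6} has only 1 neighbour ({E}), so by Hall's theorem at most 5 of the 7 left vertices can be matched.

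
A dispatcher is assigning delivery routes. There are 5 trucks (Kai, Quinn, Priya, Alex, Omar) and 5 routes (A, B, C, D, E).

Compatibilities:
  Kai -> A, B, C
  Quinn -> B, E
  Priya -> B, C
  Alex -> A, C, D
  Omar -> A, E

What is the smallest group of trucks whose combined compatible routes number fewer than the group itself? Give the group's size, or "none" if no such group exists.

A matching saturating every truck exists, for instance Kai→A, Quinn→B, Priya→C, Alex→D, Omar→E.
By Hall's marriage theorem, this means |N(S)| ≥ |S| for every subset S, so no violating subset exists.

none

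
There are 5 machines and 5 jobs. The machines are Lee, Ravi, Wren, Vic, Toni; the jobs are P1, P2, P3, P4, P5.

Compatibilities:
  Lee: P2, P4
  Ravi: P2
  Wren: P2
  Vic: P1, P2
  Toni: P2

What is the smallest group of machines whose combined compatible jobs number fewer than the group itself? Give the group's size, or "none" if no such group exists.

2

Take S = {Ravi, Wren}. Its neighbourhood is {P2}, so |N(S)| = 1 < |S| = 2.
No single vertex violates Hall's condition since each has at least one neighbour, so 2 is the minimum.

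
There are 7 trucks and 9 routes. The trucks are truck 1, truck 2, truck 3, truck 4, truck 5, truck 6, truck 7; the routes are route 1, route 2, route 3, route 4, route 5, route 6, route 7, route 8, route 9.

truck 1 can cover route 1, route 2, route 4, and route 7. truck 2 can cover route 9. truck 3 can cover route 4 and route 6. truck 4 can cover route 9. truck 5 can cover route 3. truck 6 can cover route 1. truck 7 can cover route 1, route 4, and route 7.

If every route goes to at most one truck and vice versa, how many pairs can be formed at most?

One maximum matching: truck 1→route 2, truck 2→route 9, truck 3→route 6, truck 5→route 3, truck 6→route 1, truck 7→route 7.
The set {truck 2, truck 4} has only 1 neighbour ({route 9}), so by Hall's theorem at most 6 of the 7 trucks can be matched.

6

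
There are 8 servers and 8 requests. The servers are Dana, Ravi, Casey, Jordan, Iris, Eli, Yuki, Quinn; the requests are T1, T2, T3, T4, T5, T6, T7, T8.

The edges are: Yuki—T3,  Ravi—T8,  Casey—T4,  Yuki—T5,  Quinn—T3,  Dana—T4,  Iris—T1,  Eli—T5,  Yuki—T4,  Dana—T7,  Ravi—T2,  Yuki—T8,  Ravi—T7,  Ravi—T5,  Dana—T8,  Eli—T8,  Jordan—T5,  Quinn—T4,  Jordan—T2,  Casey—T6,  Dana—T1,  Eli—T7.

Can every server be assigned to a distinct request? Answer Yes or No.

One maximum matching: Dana-T8, Ravi-T5, Casey-T6, Jordan-T2, Iris-T1, Eli-T7, Yuki-T3, Quinn-T4.
Every server is matched, so this is a perfect matching.

Yes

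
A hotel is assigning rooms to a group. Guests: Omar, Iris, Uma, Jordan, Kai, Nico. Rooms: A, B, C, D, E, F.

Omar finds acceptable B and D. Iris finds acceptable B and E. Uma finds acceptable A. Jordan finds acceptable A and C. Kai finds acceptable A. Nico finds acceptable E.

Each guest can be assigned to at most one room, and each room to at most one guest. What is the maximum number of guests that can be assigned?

5

One maximum matching: Omar→D, Iris→B, Uma→A, Jordan→C, Nico→E.
The set {Uma, Kai} has only 1 neighbour ({A}), so by Hall's theorem at most 5 of the 6 guests can be matched.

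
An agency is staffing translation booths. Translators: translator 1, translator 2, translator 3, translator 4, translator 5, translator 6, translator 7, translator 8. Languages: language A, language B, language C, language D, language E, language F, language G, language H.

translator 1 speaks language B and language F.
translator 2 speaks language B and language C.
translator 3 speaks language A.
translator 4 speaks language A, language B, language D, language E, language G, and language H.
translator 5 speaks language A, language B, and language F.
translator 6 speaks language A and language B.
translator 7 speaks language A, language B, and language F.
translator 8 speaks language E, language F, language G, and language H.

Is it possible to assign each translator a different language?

No

The set {translator 1, translator 3, translator 5, translator 6, translator 7} has only 3 neighbours ({language A, language B, language F}), so by Hall's theorem at most 6 of the 8 translators can be matched.
Hence no matching covers every translator.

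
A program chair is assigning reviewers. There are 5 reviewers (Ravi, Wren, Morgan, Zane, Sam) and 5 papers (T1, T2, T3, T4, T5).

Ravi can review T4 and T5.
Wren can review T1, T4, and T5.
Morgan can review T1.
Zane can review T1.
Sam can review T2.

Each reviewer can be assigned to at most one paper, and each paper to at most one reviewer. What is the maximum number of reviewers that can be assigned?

A valid assignment of size 4: Ravi→T4, Wren→T5, Morgan→T1, Sam→T2.
The set {Morgan, Zane} has only 1 neighbour ({T1}), so by Hall's theorem at most 4 of the 5 reviewers can be matched.

4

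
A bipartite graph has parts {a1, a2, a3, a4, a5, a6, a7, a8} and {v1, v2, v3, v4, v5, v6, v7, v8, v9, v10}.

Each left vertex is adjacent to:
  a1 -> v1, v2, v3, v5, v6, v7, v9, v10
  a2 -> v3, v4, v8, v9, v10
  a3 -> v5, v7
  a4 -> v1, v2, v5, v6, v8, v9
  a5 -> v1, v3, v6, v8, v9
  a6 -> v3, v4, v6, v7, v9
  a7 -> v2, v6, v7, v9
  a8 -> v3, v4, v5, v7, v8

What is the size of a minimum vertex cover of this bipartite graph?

8

{a1, a2, a3, a4, a5, a6, a7, a8} is a vertex cover of size 8: every edge has an endpoint in this set.
No smaller cover exists because a1–v10, a2–v8, a3–v5, a4–v2, a5–v6, a6–v4, a7–v7, a8–v3 is a matching of size 8, and a cover must include an endpoint of each of these disjoint edges (König's theorem).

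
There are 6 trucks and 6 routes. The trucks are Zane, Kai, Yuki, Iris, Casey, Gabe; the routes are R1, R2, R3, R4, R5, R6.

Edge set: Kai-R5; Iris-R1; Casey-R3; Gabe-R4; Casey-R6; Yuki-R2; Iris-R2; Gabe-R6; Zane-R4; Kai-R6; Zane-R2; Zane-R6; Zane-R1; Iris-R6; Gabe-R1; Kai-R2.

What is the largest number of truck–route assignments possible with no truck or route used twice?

6

One maximum matching: Zane→R6, Kai→R5, Yuki→R2, Iris→R1, Casey→R3, Gabe→R4.
All 6 trucks are matched, so no larger matching exists.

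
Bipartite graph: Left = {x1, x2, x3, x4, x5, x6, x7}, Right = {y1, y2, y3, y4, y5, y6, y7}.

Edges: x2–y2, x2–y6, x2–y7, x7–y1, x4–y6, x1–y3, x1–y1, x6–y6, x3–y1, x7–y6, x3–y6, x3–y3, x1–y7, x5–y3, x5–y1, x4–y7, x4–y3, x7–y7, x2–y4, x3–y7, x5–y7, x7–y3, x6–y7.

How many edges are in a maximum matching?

5

A valid assignment of size 5: x1–y7, x2–y2, x3–y1, x4–y6, x5–y3.
The set {x1, x3, x4, x5, x6, x7} has only 4 neighbours ({y1, y3, y6, y7}), so by Hall's theorem at most 5 of the 7 left vertices can be matched.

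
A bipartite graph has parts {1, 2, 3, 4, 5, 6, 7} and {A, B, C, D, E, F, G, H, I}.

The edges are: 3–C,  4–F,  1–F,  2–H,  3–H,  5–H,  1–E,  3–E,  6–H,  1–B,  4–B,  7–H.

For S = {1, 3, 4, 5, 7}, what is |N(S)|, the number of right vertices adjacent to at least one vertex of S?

The union of neighbours of {1, 3, 4, 5, 7} is {B, C, E, F, H}, which has 5 elements.
Since |N(S)| = 5 ≥ |S| = 5, Hall's condition holds for this subset.

5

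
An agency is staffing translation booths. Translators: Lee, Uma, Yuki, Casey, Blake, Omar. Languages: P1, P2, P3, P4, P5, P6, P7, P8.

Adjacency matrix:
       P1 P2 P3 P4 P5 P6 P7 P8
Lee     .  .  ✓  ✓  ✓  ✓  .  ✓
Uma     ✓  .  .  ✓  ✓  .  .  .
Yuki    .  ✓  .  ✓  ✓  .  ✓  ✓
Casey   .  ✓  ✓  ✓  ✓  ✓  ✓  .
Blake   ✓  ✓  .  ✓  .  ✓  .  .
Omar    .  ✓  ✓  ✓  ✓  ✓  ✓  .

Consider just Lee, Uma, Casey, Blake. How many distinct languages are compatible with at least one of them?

The union of neighbours of {Lee, Uma, Casey, Blake} is {P1, P2, P3, P4, P5, P6, P7, P8}, which has 8 elements.
Since |N(S)| = 8 ≥ |S| = 4, Hall's condition holds for this subset.

8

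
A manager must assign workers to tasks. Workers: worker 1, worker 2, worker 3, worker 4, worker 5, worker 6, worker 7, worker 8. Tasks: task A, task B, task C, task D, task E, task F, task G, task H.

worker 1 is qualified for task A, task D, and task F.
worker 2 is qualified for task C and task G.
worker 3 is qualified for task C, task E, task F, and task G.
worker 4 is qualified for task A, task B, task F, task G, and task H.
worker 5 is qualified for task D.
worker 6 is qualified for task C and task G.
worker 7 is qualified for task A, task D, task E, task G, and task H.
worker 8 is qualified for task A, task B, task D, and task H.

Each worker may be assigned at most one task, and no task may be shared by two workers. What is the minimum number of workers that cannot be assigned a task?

0

One maximum matching: worker 1–task F, worker 2–task C, worker 3–task E, worker 4–task B, worker 5–task D, worker 6–task G, worker 7–task H, worker 8–task A.
All 8 workers are matched, so no larger matching exists.
That matches 8 of the 8, leaving 0 unmatched; no matching can do better.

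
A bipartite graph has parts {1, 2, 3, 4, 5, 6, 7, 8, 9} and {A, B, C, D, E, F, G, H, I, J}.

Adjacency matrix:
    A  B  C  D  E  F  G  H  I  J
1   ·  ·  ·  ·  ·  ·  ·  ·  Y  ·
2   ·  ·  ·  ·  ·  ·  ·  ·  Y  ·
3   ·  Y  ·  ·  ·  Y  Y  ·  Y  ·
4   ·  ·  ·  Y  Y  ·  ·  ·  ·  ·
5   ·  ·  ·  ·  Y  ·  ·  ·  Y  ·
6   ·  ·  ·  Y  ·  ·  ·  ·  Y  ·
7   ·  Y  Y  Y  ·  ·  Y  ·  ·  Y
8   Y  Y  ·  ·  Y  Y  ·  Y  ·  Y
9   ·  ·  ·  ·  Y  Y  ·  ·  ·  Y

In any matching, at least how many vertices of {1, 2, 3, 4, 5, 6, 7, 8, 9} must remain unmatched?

One maximum matching: 1→I, 3→B, 4→D, 5→E, 7→G, 8→A, 9→J.
The set {1, 2, 4, 5, 6} has only 3 neighbours ({D, E, I}), so by Hall's theorem at most 7 of the 9 left vertices can be matched.
That matches 7 of the 9, leaving 2 unmatched; no matching can do better.

2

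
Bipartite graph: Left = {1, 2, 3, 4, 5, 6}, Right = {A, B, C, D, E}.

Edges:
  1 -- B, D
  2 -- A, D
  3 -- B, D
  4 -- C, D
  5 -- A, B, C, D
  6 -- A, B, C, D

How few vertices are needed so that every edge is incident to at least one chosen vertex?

The 4 edges 1–D, 2–A, 3–B, 4–C form a matching, so any vertex cover needs at least 4 vertices (one per matched edge).
Conversely {A, B, C, D} meets every edge and has exactly 4 vertices, so 4 is optimal.

4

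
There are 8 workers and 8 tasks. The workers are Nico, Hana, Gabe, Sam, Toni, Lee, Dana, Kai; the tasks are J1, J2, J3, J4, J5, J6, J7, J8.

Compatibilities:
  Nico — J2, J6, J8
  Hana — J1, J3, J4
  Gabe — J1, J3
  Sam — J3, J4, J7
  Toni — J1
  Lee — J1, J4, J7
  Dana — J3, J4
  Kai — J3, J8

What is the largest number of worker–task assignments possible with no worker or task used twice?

6

For example, pair Nico–J6, Hana–J4, Gabe–J3, Sam–J7, Toni–J1, Kai–J8.
The set {Hana, Gabe, Sam, Toni, Lee, Dana} has only 4 neighbours ({J1, J3, J4, J7}), so by Hall's theorem at most 6 of the 8 workers can be matched.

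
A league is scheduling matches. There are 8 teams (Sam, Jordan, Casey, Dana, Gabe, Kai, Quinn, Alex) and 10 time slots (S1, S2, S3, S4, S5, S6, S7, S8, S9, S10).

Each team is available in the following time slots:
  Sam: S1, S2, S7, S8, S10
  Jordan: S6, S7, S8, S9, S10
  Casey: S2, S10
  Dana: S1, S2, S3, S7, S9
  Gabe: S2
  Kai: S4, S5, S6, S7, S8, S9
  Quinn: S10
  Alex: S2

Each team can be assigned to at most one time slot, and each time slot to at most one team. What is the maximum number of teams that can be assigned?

6

One maximum matching: Sam-S1, Jordan-S6, Casey-S10, Dana-S3, Gabe-S2, Kai-S7.
The set {Casey, Gabe, Quinn, Alex} has only 2 neighbours ({S10, S2}), so by Hall's theorem at most 6 of the 8 teams can be matched.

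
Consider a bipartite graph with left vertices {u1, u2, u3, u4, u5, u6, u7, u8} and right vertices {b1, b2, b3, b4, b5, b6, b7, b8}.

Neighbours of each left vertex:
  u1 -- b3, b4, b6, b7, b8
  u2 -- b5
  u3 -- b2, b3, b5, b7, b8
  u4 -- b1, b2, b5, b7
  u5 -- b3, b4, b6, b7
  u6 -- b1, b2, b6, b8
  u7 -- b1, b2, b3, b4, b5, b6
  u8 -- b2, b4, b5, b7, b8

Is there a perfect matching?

Yes

One maximum matching: u1-b4, u2-b5, u3-b8, u4-b2, u5-b3, u6-b6, u7-b1, u8-b7.
All 8 left vertices are covered.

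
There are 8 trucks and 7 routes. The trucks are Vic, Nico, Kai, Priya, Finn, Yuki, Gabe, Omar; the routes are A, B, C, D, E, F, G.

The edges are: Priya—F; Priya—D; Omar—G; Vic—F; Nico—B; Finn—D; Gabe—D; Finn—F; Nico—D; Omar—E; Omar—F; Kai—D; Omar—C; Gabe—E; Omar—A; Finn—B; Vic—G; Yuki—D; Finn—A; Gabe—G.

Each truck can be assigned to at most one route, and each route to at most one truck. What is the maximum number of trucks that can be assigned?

7

For example, pair Vic→G, Nico→B, Kai→D, Priya→F, Finn→A, Gabe→E, Omar→C.
The set {Kai, Yuki} has only 1 neighbour ({D}), so by Hall's theorem at most 7 of the 8 trucks can be matched.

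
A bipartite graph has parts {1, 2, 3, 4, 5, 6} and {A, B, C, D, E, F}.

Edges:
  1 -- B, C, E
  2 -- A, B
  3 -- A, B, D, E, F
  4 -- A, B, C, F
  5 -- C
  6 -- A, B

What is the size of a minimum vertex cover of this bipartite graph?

A maximum matching has 6 edges (e.g. 1–E, 2–A, 3–D, 4–F, 5–C, 6–B).
By König's theorem the minimum vertex cover has the same size. One such cover is {1, 2, 3, 4, 5, 6}.

6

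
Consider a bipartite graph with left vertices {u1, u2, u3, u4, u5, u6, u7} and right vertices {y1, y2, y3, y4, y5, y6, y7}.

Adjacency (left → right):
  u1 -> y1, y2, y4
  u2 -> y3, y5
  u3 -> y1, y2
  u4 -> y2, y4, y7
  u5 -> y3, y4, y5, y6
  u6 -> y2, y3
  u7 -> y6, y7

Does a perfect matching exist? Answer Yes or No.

A valid assignment of size 7: u1→y4, u2→y5, u3→y1, u4→y2, u5→y6, u6→y3, u7→y7.
All 7 left vertices are covered.

Yes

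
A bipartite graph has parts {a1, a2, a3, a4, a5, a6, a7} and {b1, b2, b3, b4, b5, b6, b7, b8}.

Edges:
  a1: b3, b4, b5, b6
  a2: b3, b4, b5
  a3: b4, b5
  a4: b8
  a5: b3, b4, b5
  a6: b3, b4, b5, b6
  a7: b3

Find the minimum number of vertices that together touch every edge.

5

A maximum matching has 5 edges (e.g. a1–b6, a2–b4, a3–b5, a4–b8, a5–b3).
By König's theorem the minimum vertex cover has the same size. One such cover is {a4, b3, b4, b5, b6}.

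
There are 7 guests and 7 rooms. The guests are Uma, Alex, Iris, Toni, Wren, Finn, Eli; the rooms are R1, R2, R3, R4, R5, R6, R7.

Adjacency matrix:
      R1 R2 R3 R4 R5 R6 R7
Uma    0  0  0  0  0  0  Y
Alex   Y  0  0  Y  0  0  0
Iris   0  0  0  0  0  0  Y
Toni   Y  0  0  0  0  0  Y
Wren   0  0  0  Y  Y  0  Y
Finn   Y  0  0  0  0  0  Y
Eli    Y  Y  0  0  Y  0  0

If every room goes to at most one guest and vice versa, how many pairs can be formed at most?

5

A valid assignment of size 5: Uma→R7, Alex→R4, Toni→R1, Wren→R5, Eli→R2.
The set {Uma, Iris, Toni, Finn} has only 2 neighbours ({R1, R7}), so by Hall's theorem at most 5 of the 7 guests can be matched.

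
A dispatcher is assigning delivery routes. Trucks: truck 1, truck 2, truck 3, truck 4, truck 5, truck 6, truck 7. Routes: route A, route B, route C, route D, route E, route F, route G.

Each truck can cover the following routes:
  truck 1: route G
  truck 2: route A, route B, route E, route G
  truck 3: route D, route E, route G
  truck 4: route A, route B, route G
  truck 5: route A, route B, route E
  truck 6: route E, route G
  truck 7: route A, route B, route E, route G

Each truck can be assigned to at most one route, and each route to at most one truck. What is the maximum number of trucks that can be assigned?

A valid assignment of size 5: truck 1–route G, truck 2–route B, truck 3–route D, truck 4–route A, truck 5–route E.
The set {truck 1, truck 2, truck 4, truck 5, truck 6, truck 7} has only 4 neighbours ({route A, route B, route E, route G}), so by Hall's theorem at most 5 of the 7 trucks can be matched.

5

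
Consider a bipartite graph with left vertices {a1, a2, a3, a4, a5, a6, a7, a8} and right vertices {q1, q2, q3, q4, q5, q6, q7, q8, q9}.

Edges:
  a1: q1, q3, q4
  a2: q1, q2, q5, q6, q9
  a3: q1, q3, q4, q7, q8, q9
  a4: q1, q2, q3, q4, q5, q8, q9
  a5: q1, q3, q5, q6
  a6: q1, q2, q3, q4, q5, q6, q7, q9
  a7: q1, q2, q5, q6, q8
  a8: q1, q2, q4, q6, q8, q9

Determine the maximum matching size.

For example, pair a1–q3, a2–q6, a3–q8, a4–q4, a5–q5, a6–q7, a7–q1, a8–q9.
This saturates every left vertex, so 8 is the maximum.

8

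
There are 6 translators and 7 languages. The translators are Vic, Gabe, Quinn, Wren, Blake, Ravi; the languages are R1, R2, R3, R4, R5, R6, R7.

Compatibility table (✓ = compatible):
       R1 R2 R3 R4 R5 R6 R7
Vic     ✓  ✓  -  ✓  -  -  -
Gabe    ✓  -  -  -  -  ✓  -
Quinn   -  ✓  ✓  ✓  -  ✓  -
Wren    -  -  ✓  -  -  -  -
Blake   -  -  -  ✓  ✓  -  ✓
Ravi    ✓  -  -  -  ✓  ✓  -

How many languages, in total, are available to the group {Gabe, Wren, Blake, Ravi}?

The union of neighbours of {Gabe, Wren, Blake, Ravi} is {R1, R3, R4, R5, R6, R7}, which has 6 elements.
Since |N(S)| = 6 ≥ |S| = 4, Hall's condition holds for this subset.

6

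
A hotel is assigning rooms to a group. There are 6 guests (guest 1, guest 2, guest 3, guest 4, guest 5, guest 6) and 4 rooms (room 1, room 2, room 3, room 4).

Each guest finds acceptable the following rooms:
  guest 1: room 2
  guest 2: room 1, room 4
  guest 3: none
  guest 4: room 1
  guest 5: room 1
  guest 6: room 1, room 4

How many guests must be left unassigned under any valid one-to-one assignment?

One maximum matching: guest 1-room 2, guest 2-room 4, guest 4-room 1.
The set {guest 2, guest 3, guest 4, guest 5, guest 6} has only 2 neighbours ({room 1, room 4}), so by Hall's theorem at most 3 of the 6 guests can be matched.
That matches 3 of the 6, leaving 3 unmatched; no matching can do better.

3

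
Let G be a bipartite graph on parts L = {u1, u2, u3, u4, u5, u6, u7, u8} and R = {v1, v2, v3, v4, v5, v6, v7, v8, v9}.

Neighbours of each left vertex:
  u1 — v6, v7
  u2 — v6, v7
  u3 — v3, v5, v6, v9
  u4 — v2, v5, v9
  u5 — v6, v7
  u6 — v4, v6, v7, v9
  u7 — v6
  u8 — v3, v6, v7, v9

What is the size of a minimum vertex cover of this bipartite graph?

A maximum matching has 6 edges (e.g. u1–v7, u2–v6, u3–v9, u4–v2, u6–v4, u8–v3).
By König's theorem the minimum vertex cover has the same size. One such cover is {u3, u4, u6, u8, v6, v7}.

6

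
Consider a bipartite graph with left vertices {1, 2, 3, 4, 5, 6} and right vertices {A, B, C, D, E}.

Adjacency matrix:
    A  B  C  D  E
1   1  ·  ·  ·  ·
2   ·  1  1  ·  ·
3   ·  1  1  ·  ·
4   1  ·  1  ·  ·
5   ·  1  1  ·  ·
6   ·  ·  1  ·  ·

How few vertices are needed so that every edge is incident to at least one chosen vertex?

3

The 3 edges 1–A, 2–C, 3–B form a matching, so any vertex cover needs at least 3 vertices (one per matched edge).
Conversely {A, B, C} meets every edge and has exactly 3 vertices, so 3 is optimal.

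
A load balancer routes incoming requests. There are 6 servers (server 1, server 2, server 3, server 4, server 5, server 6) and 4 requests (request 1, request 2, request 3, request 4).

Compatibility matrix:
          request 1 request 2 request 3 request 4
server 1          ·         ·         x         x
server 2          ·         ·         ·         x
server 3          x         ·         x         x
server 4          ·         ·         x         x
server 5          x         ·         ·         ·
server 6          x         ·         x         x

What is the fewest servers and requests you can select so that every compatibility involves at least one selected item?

{request 1, request 3, request 4} is a vertex cover of size 3: every edge has an endpoint in this set.
No smaller cover exists because server 1–request 3, server 2–request 4, server 3–request 1 is a matching of size 3, and a cover must include an endpoint of each of these disjoint edges (König's theorem).

3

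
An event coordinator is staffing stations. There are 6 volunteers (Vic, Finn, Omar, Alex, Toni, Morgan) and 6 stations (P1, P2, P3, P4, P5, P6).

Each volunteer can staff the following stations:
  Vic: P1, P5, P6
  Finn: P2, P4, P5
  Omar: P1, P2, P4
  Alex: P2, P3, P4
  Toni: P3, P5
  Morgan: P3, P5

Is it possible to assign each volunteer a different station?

Yes

One maximum matching: Vic→P6, Finn→P2, Omar→P1, Alex→P4, Toni→P3, Morgan→P5.
Every volunteer is matched, so this is a perfect matching.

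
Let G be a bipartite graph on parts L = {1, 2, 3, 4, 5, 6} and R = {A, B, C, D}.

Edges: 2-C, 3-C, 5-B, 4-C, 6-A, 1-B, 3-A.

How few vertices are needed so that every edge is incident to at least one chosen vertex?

3

{A, B, C} is a vertex cover of size 3: every edge has an endpoint in this set.
No smaller cover exists because 1–B, 2–C, 3–A is a matching of size 3, and a cover must include an endpoint of each of these disjoint edges (König's theorem).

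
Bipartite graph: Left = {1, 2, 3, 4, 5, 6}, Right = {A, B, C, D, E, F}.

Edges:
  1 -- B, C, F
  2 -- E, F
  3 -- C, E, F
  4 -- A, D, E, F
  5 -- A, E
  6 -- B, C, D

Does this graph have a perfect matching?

A valid assignment of size 6: 1–F, 2–E, 3–C, 4–D, 5–A, 6–B.
All 6 left vertices are covered.

Yes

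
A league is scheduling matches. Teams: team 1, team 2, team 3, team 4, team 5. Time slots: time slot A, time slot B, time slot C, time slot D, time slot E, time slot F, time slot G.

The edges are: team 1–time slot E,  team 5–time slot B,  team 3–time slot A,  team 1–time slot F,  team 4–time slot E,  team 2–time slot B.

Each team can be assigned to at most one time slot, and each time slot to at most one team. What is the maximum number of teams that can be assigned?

For example, pair team 1→time slot F, team 2→time slot B, team 3→time slot A, team 4→time slot E.
The set {team 2, team 5} has only 1 neighbour ({time slot B}), so by Hall's theorem at most 4 of the 5 teams can be matched.

4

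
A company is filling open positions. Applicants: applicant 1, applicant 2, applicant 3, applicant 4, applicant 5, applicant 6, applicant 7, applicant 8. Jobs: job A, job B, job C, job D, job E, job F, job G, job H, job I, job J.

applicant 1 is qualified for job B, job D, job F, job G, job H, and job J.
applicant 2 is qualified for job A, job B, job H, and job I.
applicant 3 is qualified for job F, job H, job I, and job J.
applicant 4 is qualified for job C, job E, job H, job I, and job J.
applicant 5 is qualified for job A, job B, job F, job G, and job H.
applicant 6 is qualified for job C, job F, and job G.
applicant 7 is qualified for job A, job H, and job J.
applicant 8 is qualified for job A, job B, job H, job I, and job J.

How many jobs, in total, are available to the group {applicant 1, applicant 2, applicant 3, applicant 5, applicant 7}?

The union of neighbours of {applicant 1, applicant 2, applicant 3, applicant 5, applicant 7} is {job A, job B, job D, job F, job G, job H, job I, job J}, which has 8 elements.
Since |N(S)| = 8 ≥ |S| = 5, Hall's condition holds for this subset.

8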